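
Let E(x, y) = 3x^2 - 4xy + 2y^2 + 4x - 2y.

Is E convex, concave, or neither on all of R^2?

E is quadratic, so its Hessian is the constant matrix H = [[6, -4], [-4, 4]].
det(H) = 8, tr(H) = 10.
det(H) > 0 and tr(H) > 0, so H is positive definite everywhere: convex.

convex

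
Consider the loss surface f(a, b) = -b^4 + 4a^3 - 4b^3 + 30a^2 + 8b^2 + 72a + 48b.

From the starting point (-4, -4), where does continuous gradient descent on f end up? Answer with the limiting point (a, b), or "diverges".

diverges

f is separable, so gradient descent decouples: a follows -∂f/∂a, b follows -∂f/∂b.
∂f/∂a = 12(a + 2)(a + 3); at a=-4 this is 24, so a decreases.
∂f/∂b = -4(b - 2)(b + 2)(b + 3); at b=-4 this is 48, so b decreases.
The a-coordinate has no critical point in that direction and runs off to infinity.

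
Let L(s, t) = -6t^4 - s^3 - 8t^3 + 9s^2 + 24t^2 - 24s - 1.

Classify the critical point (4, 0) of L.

saddle point

The mixed partial ∂²L/∂s∂t is 0, so the Hessian at any point is diag(L_ss, L_tt) = diag(6(-s + 3), 24(-3t^2 - 2t + 2)).
At (4, 0): H = diag(-6, 48).
The eigenvalues have opposite signs, so H is indefinite: a saddle point.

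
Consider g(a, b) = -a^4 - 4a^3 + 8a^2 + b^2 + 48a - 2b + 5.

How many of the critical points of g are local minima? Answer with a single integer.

1

g separates as a function of a plus a function of b, so ∇g=0 decouples.
∂g/∂a = -4(a - 2)(a + 2)(a + 3) = 0 at a ∈ {-3, -2, 2}; ∂g/∂b = 2(b - 1) = 0 at b ∈ {1}.
The Hessian is diagonal: diag(g_aa, g_bb). Second derivatives: g_aa(-3)=-20, g_aa(-2)=16, g_aa(2)=-80; g_bb(1)=2.
Local minima occur where both diagonal entries positive: (-2, 1). Count: 1.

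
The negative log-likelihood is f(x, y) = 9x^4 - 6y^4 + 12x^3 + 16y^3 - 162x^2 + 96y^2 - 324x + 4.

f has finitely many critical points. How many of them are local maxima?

2

f separates as a function of x plus a function of y, so ∇f=0 decouples.
∂f/∂x = 36(x - 3)(x + 1)(x + 3) = 0 at x ∈ {-3, -1, 3}; ∂f/∂y = -24y(y - 4)(y + 2) = 0 at y ∈ {-2, 0, 4}.
The Hessian is diagonal: diag(f_xx, f_yy). Second derivatives: f_xx(-3)=432, f_xx(-1)=-288, f_xx(3)=864; f_yy(-2)=-288, f_yy(0)=192, f_yy(4)=-576.
Local maxima occur where both diagonal entries negative: (-1, -2), (-1, 4). Count: 2.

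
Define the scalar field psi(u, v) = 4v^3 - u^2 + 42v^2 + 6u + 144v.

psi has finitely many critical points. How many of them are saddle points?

psi separates as a function of u plus a function of v, so ∇psi=0 decouples.
∂psi/∂u = -2(u - 3) = 0 at u ∈ {3}; ∂psi/∂v = 12(v + 3)(v + 4) = 0 at v ∈ {-4, -3}.
The Hessian is diagonal: diag(psi_uu, psi_vv). Second derivatives: psi_uu(3)=-2; psi_vv(-4)=-12, psi_vv(-3)=12.
Saddle points occur where the two diagonal entries have opposite signs: (3, -3). Count: 1.

1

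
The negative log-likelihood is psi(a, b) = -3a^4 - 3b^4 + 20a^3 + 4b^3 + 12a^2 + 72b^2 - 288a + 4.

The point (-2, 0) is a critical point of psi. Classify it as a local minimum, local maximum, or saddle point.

The mixed partial ∂²psi/∂a∂b is 0, so the Hessian at any point is diag(psi_aa, psi_bb) = diag(12(-3a^2 + 10a + 2), 12(-3b^2 + 2b + 12)).
At (-2, 0): H = diag(-360, 144).
The eigenvalues have opposite signs, so H is indefinite: a saddle point.

saddle point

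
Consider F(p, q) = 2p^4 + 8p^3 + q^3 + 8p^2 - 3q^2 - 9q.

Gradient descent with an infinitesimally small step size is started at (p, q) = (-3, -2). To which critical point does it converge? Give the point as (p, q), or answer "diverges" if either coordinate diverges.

diverges

F is separable, so gradient descent decouples: p follows -∂F/∂p, q follows -∂F/∂q.
∂F/∂p = 8p(p + 1)(p + 2); at p=-3 this is -48, so p increases.
∂F/∂q = 3(q - 3)(q + 1); at q=-2 this is 15, so q decreases.
The q-coordinate has no critical point in that direction and runs off to infinity.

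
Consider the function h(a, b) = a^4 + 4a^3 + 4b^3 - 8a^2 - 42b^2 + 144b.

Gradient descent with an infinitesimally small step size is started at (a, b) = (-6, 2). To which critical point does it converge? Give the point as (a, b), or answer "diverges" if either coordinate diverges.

diverges

h is separable, so gradient descent decouples: a follows -∂h/∂a, b follows -∂h/∂b.
∂h/∂a = 4a(a - 1)(a + 4); at a=-6 this is -336, so a increases.
∂h/∂b = 12(b - 4)(b - 3); at b=2 this is 24, so b decreases.
The b-coordinate has no critical point in that direction and runs off to infinity.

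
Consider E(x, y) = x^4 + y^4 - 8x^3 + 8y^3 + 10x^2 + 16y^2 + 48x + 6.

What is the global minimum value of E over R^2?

E(x,y) separates as P(x) + Q(y) + 6, so its minimum is min P + min Q + 6.
P'(x) = 4(x - 4)(x - 3)(x + 1) vanishes at x ∈ {-1, 3, 4}; Q'(y) = 4y(y + 2)(y + 4) vanishes at y ∈ {-4, -2, 0}.
Local minima of P (where P''>0): P(-1)=-29, P(4)=96. Local minima of Q: Q(-4)=0, Q(0)=0.
So the global minimum of E is P(-1) + Q(-4) + 6 = -29 + 0 + 6 = -23, attained at (-1, -4).

-23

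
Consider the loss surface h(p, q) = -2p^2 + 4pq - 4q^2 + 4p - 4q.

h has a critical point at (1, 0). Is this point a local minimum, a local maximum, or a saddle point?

The Hessian of h is constant: H = [[-4, 4], [4, -8]].
det(H) = (-4)·(-8) − 4² = 16.
det(H) > 0 and tr(H) = -12 < 0, so H is negative definite and the point is a local maximum.

local maximum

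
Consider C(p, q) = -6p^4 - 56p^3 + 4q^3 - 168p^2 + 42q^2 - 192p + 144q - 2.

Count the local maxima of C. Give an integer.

2

C separates as a function of p plus a function of q, so ∇C=0 decouples.
∂C/∂p = -24(p + 1)(p + 2)(p + 4) = 0 at p ∈ {-4, -2, -1}; ∂C/∂q = 12(q + 3)(q + 4) = 0 at q ∈ {-4, -3}.
The Hessian is diagonal: diag(C_pp, C_qq). Second derivatives: C_pp(-4)=-144, C_pp(-2)=48, C_pp(-1)=-72; C_qq(-4)=-12, C_qq(-3)=12.
Local maxima occur where both diagonal entries negative: (-4, -4), (-1, -4). Count: 2.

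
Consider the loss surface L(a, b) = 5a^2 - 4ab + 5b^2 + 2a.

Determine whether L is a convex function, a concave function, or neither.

L is quadratic, so its Hessian is the constant matrix H = [[10, -4], [-4, 10]].
det(H) = 84, tr(H) = 20.
det(H) > 0 and tr(H) > 0, so H is positive definite everywhere: convex.

convex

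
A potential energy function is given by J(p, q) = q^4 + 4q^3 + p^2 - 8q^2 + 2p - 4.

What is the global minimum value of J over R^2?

J(p,q) separates as A(p) + B(q) − 4, so its minimum is min A + min B − 4.
A'(p) = 2p + 2 vanishes at p ∈ {-1}; B'(q) = 4q(q - 1)(q + 4) vanishes at q ∈ {-4, 0, 1}.
Local minima of A (where A''>0): A(-1)=-1. Local minima of B: B(-4)=-128, B(1)=-3.
So the global minimum of J is A(-1) + B(-4) − 4 = -1 − 128 − 4 = -133, attained at (-1, -4).

-133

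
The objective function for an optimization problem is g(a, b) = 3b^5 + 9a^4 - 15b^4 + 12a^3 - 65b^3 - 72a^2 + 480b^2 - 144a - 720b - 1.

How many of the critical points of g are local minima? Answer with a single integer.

4

g separates as a function of a plus a function of b, so ∇g=0 decouples.
∂g/∂a = 36(a - 2)(a + 1)(a + 2) = 0 at a ∈ {-2, -1, 2}; ∂g/∂b = 15(b - 4)(b - 3)(b - 1)(b + 4) = 0 at b ∈ {-4, 1, 3, 4}.
The Hessian is diagonal: diag(g_aa, g_bb). Second derivatives: g_aa(-2)=144, g_aa(-1)=-108, g_aa(2)=432; g_bb(-4)=-4200, g_bb(1)=450, g_bb(3)=-210, g_bb(4)=360.
Local minima occur where both diagonal entries positive: (-2, 1), (-2, 4), (2, 1), (2, 4). Count: 4.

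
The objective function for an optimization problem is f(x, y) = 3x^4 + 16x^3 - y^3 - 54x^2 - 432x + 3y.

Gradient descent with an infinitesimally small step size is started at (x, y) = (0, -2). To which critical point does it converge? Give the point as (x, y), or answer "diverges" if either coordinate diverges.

f is separable, so gradient descent decouples: x follows -∂f/∂x, y follows -∂f/∂y.
∂f/∂x = 12(x - 3)(x + 3)(x + 4); at x=0 this is -432, so x increases.
∂f/∂y = -3(y - 1)(y + 1); at y=-2 this is -9, so y increases.
x converges to its nearest critical value 3 (a local min of the x-part); y converges to -1. The iterate converges to (3, -1).

(3, -1)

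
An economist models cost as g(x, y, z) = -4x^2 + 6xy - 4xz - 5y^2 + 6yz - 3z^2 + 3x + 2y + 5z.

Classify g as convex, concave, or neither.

concave

g is quadratic, so its Hessian is the constant matrix H = [[-8, 6, -4], [6, -10, 6], [-4, 6, -6]].
Leading principal minors: -8, 44, -104.
Signs alternate −, +, − ⇒ H ≺ 0 ⇒ concave.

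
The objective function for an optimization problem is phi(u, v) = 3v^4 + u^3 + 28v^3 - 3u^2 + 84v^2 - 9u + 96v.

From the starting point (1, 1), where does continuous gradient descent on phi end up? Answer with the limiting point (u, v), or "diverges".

(3, -1)

phi is separable, so gradient descent decouples: u follows -∂phi/∂u, v follows -∂phi/∂v.
∂phi/∂u = 3(u - 3)(u + 1); at u=1 this is -12, so u increases.
∂phi/∂v = 12(v + 1)(v + 2)(v + 4); at v=1 this is 360, so v decreases.
u converges to its nearest critical value 3 (a local min of the u-part); v converges to -1. The iterate converges to (3, -1).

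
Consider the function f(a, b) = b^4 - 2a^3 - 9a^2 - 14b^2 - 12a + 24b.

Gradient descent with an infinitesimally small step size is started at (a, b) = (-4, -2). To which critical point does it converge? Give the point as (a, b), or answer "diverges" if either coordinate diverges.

f is separable, so gradient descent decouples: a follows -∂f/∂a, b follows -∂f/∂b.
∂f/∂a = -6(a + 1)(a + 2); at a=-4 this is -36, so a increases.
∂f/∂b = 4(b - 2)(b - 1)(b + 3); at b=-2 this is 48, so b decreases.
a converges to its nearest critical value -2 (a local min of the a-part); b converges to -3. The iterate converges to (-2, -3).

(-2, -3)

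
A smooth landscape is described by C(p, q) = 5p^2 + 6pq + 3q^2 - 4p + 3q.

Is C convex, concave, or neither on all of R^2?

convex

C is quadratic, so its Hessian is the constant matrix H = [[10, 6], [6, 6]].
det(H) = 24, tr(H) = 16.
det(H) > 0 and tr(H) > 0, so H is positive definite everywhere: convex.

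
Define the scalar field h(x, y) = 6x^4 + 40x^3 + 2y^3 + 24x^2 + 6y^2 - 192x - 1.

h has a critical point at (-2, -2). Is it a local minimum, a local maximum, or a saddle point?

The mixed partial ∂²h/∂x∂y is 0, so the Hessian at any point is diag(h_xx, h_yy) = diag(24(3x^2 + 10x + 2), 12(y + 1)).
At (-2, -2): H = diag(-144, -12).
Both eigenvalues are negative, so H is negative definite: a local maximum.

local maximum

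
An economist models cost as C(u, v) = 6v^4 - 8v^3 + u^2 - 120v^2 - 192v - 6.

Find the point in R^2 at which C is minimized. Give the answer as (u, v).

(0, 4)

C(u,v) separates as P(u) + Q(v) − 6, so its minimum is min P + min Q − 6.
P'(u) = 2u vanishes at u ∈ {0}; Q'(v) = 24(v - 4)(v + 1)(v + 2) vanishes at v ∈ {-2, -1, 4}.
Local minima of P (where P''>0): P(0)=0. Local minima of Q: Q(-2)=64, Q(4)=-1664.
So the global minimum of C is P(0) + Q(4) − 6 = 0 − 1664 − 6 = -1670, attained at (0, 4).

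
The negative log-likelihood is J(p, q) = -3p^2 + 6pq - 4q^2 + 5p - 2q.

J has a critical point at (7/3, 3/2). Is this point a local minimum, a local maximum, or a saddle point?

local maximum

The Hessian of J is constant: H = [[-6, 6], [6, -8]].
det(H) = (-6)·(-8) − 6² = 12.
det(H) > 0 and tr(H) = -14 < 0, so H is negative definite and the point is a local maximum.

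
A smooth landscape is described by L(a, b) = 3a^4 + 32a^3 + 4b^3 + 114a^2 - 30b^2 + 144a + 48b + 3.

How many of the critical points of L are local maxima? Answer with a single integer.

L separates as a function of a plus a function of b, so ∇L=0 decouples.
∂L/∂a = 12(a + 1)(a + 3)(a + 4) = 0 at a ∈ {-4, -3, -1}; ∂L/∂b = 12(b - 4)(b - 1) = 0 at b ∈ {1, 4}.
The Hessian is diagonal: diag(L_aa, L_bb). Second derivatives: L_aa(-4)=36, L_aa(-3)=-24, L_aa(-1)=72; L_bb(1)=-36, L_bb(4)=36.
Local maxima occur where both diagonal entries negative: (-3, 1). Count: 1.

1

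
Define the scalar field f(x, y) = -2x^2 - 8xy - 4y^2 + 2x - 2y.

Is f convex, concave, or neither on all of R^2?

neither

f is quadratic, so its Hessian is the constant matrix H = [[-4, -8], [-8, -8]].
det(H) = -32, tr(H) = -12.
det(H) < 0, so H is indefinite: neither convex nor concave.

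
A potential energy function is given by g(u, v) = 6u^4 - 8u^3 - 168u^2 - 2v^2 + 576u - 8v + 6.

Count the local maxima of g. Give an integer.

1

g separates as a function of u plus a function of v, so ∇g=0 decouples.
∂g/∂u = 24(u - 3)(u - 2)(u + 4) = 0 at u ∈ {-4, 2, 3}; ∂g/∂v = -4(v + 2) = 0 at v ∈ {-2}.
The Hessian is diagonal: diag(g_uu, g_vv). Second derivatives: g_uu(-4)=1008, g_uu(2)=-144, g_uu(3)=168; g_vv(-2)=-4.
Local maxima occur where both diagonal entries negative: (2, -2). Count: 1.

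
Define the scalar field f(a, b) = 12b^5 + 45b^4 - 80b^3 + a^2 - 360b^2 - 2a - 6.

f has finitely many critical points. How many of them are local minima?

f separates as a function of a plus a function of b, so ∇f=0 decouples.
∂f/∂a = 2(a - 1) = 0 at a ∈ {1}; ∂f/∂b = 60b(b - 2)(b + 2)(b + 3) = 0 at b ∈ {-3, -2, 0, 2}.
The Hessian is diagonal: diag(f_aa, f_bb). Second derivatives: f_aa(1)=2; f_bb(-3)=-900, f_bb(-2)=480, f_bb(0)=-720, f_bb(2)=2400.
Local minima occur where both diagonal entries positive: (1, -2), (1, 2). Count: 2.

2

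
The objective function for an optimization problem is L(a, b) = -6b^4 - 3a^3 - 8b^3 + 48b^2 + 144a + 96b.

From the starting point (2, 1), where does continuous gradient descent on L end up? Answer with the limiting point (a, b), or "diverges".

(-4, -1)

L is separable, so gradient descent decouples: a follows -∂L/∂a, b follows -∂L/∂b.
∂L/∂a = -9(a - 4)(a + 4); at a=2 this is 108, so a decreases.
∂L/∂b = -24(b - 2)(b + 1)(b + 2); at b=1 this is 144, so b decreases.
a converges to its nearest critical value -4 (a local min of the a-part); b converges to -1. The iterate converges to (-4, -1).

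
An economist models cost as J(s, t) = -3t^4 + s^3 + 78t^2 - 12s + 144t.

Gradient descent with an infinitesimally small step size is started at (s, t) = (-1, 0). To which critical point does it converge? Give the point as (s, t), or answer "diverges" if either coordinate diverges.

(2, -1)

J is separable, so gradient descent decouples: s follows -∂J/∂s, t follows -∂J/∂t.
∂J/∂s = 3(s - 2)(s + 2); at s=-1 this is -9, so s increases.
∂J/∂t = -12(t - 4)(t + 1)(t + 3); at t=0 this is 144, so t decreases.
s converges to its nearest critical value 2 (a local min of the s-part); t converges to -1. The iterate converges to (2, -1).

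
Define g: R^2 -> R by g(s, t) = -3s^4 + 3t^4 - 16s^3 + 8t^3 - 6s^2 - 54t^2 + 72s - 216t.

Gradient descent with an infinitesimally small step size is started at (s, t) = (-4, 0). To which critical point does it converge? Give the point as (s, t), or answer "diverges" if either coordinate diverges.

diverges

g is separable, so gradient descent decouples: s follows -∂g/∂s, t follows -∂g/∂t.
∂g/∂s = -12(s - 1)(s + 2)(s + 3); at s=-4 this is 120, so s decreases.
∂g/∂t = 12(t - 3)(t + 2)(t + 3); at t=0 this is -216, so t increases.
The s-coordinate has no critical point in that direction and runs off to infinity.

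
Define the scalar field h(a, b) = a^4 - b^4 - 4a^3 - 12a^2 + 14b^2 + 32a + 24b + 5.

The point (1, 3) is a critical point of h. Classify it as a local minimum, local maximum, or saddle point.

The mixed partial ∂²h/∂a∂b is 0, so the Hessian at any point is diag(h_aa, h_bb) = diag(12(a^2 - 2a - 2), 4(-3b^2 + 7)).
At (1, 3): H = diag(-36, -80).
Both eigenvalues are negative, so H is negative definite: a local maximum.

local maximum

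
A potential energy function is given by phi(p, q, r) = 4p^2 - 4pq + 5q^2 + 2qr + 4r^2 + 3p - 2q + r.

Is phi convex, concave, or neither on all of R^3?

convex

phi is quadratic, so its Hessian is the constant matrix H = [[8, -4, 0], [-4, 10, 2], [0, 2, 8]].
Leading principal minors: 8, 64, 480.
All positive ⇒ H ≻ 0 ⇒ convex.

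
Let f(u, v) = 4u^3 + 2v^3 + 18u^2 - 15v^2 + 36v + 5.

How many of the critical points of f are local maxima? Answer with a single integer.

f separates as a function of u plus a function of v, so ∇f=0 decouples.
∂f/∂u = 12u(u + 3) = 0 at u ∈ {-3, 0}; ∂f/∂v = 6(v - 3)(v - 2) = 0 at v ∈ {2, 3}.
The Hessian is diagonal: diag(f_uu, f_vv). Second derivatives: f_uu(-3)=-36, f_uu(0)=36; f_vv(2)=-6, f_vv(3)=6.
Local maxima occur where both diagonal entries negative: (-3, 2). Count: 1.

1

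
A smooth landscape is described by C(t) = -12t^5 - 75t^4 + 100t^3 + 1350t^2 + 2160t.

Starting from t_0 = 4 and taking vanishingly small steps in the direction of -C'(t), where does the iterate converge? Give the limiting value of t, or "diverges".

C'(t) = -60(t - 3)(t + 1)(t + 3)(t + 4), so C'(4) = -16800.
Gradient descent moves in the -C' direction, i.e. t is increasing.
There is no critical point above t=4, and C' keeps the same sign, so the iterate runs off to +∞.

diverges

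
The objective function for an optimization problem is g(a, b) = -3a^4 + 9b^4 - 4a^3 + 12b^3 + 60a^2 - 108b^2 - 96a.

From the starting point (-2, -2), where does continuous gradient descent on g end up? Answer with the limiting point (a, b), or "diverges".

(1, -3)

g is separable, so gradient descent decouples: a follows -∂g/∂a, b follows -∂g/∂b.
∂g/∂a = -12(a - 2)(a - 1)(a + 4); at a=-2 this is -288, so a increases.
∂g/∂b = 36b(b - 2)(b + 3); at b=-2 this is 288, so b decreases.
a converges to its nearest critical value 1 (a local min of the a-part); b converges to -3. The iterate converges to (1, -3).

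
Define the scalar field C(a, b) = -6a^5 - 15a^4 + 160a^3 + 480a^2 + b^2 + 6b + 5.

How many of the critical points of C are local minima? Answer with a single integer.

2

C separates as a function of a plus a function of b, so ∇C=0 decouples.
∂C/∂a = -30a(a - 4)(a + 2)(a + 4) = 0 at a ∈ {-4, -2, 0, 4}; ∂C/∂b = 2(b + 3) = 0 at b ∈ {-3}.
The Hessian is diagonal: diag(C_aa, C_bb). Second derivatives: C_aa(-4)=1920, C_aa(-2)=-720, C_aa(0)=960, C_aa(4)=-5760; C_bb(-3)=2.
Local minima occur where both diagonal entries positive: (-4, -3), (0, -3). Count: 2.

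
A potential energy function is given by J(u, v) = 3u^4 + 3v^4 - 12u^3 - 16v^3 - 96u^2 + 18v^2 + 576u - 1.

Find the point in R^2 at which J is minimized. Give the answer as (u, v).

(-4, 3)

J(u,v) separates as P(u) + Q(v) − 1, so its minimum is min P + min Q − 1.
P'(u) = 12(u - 4)(u - 3)(u + 4) vanishes at u ∈ {-4, 3, 4}; Q'(v) = 12v(v - 3)(v - 1) vanishes at v ∈ {0, 1, 3}.
Local minima of P (where P''>0): P(-4)=-2304, P(4)=768. Local minima of Q: Q(0)=0, Q(3)=-27.
So the global minimum of J is P(-4) + Q(3) − 1 = -2304 − 27 − 1 = -2332, attained at (-4, 3).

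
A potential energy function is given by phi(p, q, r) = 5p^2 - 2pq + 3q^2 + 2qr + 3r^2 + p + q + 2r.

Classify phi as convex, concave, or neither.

convex

phi is quadratic, so its Hessian is the constant matrix H = [[10, -2, 0], [-2, 6, 2], [0, 2, 6]].
Leading principal minors: 10, 56, 296.
All positive ⇒ H ≻ 0 ⇒ convex.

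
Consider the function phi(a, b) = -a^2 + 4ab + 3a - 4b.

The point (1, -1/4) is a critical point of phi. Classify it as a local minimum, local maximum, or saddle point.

saddle point

The Hessian of phi is constant: H = [[-2, 4], [4, 0]].
det(H) = (-2)·0 − 4² = -16.
Since det(H) < 0, H is indefinite and the critical point is a saddle point.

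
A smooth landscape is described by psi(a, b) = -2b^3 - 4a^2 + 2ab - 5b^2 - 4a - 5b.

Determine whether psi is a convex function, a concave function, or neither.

neither

The term -2b^3 is cubic, so the Hessian is not constant.
∂²psi/∂b² = -12b - 10, which takes both signs as b varies (negative for sufficiently large b). A diagonal entry of the Hessian changing sign means the Hessian is neither positive- nor negative-semidefinite on all of R^2.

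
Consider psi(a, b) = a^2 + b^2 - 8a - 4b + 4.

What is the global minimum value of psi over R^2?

psi(a,b) separates as P(a) + Q(b) + 4, so its minimum is min P + min Q + 4.
P'(a) = 2a - 8 vanishes at a ∈ {4}; Q'(b) = 2b - 4 vanishes at b ∈ {2}.
Local minima of P (where P''>0): P(4)=-16. Local minima of Q: Q(2)=-4.
So the global minimum of psi is P(4) + Q(2) + 4 = -16 − 4 + 4 = -16, attained at (4, 2).

-16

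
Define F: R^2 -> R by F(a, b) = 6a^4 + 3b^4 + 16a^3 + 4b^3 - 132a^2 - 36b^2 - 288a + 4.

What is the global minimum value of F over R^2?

F(a,b) separates as P(a) + Q(b) + 4, so its minimum is min P + min Q + 4.
P'(a) = 24(a - 3)(a + 1)(a + 4) vanishes at a ∈ {-4, -1, 3}; Q'(b) = 12b(b - 2)(b + 3) vanishes at b ∈ {-3, 0, 2}.
Local minima of P (where P''>0): P(-4)=-448, P(3)=-1134. Local minima of Q: Q(-3)=-189, Q(2)=-64.
So the global minimum of F is P(3) + Q(-3) + 4 = -1134 − 189 + 4 = -1319, attained at (3, -3).

-1319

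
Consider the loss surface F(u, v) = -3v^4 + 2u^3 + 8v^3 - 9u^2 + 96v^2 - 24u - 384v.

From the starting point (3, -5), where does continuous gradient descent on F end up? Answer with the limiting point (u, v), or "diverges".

diverges

F is separable, so gradient descent decouples: u follows -∂F/∂u, v follows -∂F/∂v.
∂F/∂u = 6(u - 4)(u + 1); at u=3 this is -24, so u increases.
∂F/∂v = -12(v - 4)(v - 2)(v + 4); at v=-5 this is 756, so v decreases.
The v-coordinate has no critical point in that direction and runs off to infinity.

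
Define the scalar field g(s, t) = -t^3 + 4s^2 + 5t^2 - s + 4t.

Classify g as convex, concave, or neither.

The term -t^3 is cubic, so the Hessian is not constant.
∂²g/∂t² = -6t + 10, which takes both signs as t varies (negative for sufficiently large t). A diagonal entry of the Hessian changing sign means the Hessian is neither positive- nor negative-semidefinite on all of R^2.

neither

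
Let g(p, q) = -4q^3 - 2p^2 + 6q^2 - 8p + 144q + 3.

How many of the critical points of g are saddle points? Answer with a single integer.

g separates as a function of p plus a function of q, so ∇g=0 decouples.
∂g/∂p = -4(p + 2) = 0 at p ∈ {-2}; ∂g/∂q = -12(q - 4)(q + 3) = 0 at q ∈ {-3, 4}.
The Hessian is diagonal: diag(g_pp, g_qq). Second derivatives: g_pp(-2)=-4; g_qq(-3)=84, g_qq(4)=-84.
Saddle points occur where the two diagonal entries have opposite signs: (-2, -3). Count: 1.

1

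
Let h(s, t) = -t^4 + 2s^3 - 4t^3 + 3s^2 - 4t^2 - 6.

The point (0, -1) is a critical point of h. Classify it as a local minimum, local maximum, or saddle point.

local minimum

The mixed partial ∂²h/∂s∂t is 0, so the Hessian at any point is diag(h_ss, h_tt) = diag(6(2s + 1), -4(3t^2 + 6t + 2)).
At (0, -1): H = diag(6, 4).
Both eigenvalues are positive, so H is positive definite: a local minimum.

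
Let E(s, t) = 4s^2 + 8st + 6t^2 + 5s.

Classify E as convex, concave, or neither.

convex

E is quadratic, so its Hessian is the constant matrix H = [[8, 8], [8, 12]].
det(H) = 32, tr(H) = 20.
det(H) > 0 and tr(H) > 0, so H is positive definite everywhere: convex.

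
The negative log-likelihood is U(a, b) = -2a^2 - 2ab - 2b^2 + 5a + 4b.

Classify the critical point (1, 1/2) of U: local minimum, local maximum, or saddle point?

The Hessian of U is constant: H = [[-4, -2], [-2, -4]].
det(H) = (-4)·(-4) − (-2)² = 12.
det(H) > 0 and tr(H) = -8 < 0, so H is negative definite and the point is a local maximum.

local maximum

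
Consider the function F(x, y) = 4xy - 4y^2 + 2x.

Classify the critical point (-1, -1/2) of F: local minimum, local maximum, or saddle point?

The Hessian of F is constant: H = [[0, 4], [4, -8]].
det(H) = 0·(-8) − 4² = -16.
Since det(H) < 0, H is indefinite and the critical point is a saddle point.

saddle point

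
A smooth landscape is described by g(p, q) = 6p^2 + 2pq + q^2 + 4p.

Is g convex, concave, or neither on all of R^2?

g is quadratic, so its Hessian is the constant matrix H = [[12, 2], [2, 2]].
det(H) = 20, tr(H) = 14.
det(H) > 0 and tr(H) > 0, so H is positive definite everywhere: convex.

convex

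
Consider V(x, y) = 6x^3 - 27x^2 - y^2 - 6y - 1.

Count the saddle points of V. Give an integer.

1

V separates as a function of x plus a function of y, so ∇V=0 decouples.
∂V/∂x = 18x(x - 3) = 0 at x ∈ {0, 3}; ∂V/∂y = -2(y + 3) = 0 at y ∈ {-3}.
The Hessian is diagonal: diag(V_xx, V_yy). Second derivatives: V_xx(0)=-54, V_xx(3)=54; V_yy(-3)=-2.
Saddle points occur where the two diagonal entries have opposite signs: (3, -3). Count: 1.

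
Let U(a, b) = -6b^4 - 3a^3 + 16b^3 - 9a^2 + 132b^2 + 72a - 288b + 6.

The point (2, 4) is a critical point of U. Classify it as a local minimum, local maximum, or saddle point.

local maximum

The mixed partial ∂²U/∂a∂b is 0, so the Hessian at any point is diag(U_aa, U_bb) = diag(-18(a + 1), 24(-3b^2 + 4b + 11)).
At (2, 4): H = diag(-54, -504).
Both eigenvalues are negative, so H is negative definite: a local maximum.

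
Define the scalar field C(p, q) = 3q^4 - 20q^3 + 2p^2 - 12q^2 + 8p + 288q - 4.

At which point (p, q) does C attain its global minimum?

C(p,q) separates as A(p) + B(q) − 4, so its minimum is min A + min B − 4.
A'(p) = 4p + 8 vanishes at p ∈ {-2}; B'(q) = 12(q - 4)(q - 3)(q + 2) vanishes at q ∈ {-2, 3, 4}.
Local minima of A (where A''>0): A(-2)=-8. Local minima of B: B(-2)=-416, B(4)=448.
So the global minimum of C is A(-2) + B(-2) − 4 = -8 − 416 − 4 = -428, attained at (-2, -2).

(-2, -2)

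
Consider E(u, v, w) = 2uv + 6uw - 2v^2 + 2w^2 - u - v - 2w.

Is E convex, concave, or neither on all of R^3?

neither

E is quadratic, so its Hessian is the constant matrix H = [[0, 2, 6], [2, -4, 0], [6, 0, 4]].
Leading principal minors: 0, -4, 128.
Neither pattern holds ⇒ H is indefinite ⇒ neither convex nor concave.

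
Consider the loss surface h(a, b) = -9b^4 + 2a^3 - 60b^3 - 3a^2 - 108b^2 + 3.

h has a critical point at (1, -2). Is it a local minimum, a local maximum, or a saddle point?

The mixed partial ∂²h/∂a∂b is 0, so the Hessian at any point is diag(h_aa, h_bb) = diag(6(2a - 1), -36(3b^2 + 10b + 6)).
At (1, -2): H = diag(6, 72).
Both eigenvalues are positive, so H is positive definite: a local minimum.

local minimum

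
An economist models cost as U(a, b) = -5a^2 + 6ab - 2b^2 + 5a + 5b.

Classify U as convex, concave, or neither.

concave

U is quadratic, so its Hessian is the constant matrix H = [[-10, 6], [6, -4]].
det(H) = 4, tr(H) = -14.
det(H) > 0 and tr(H) < 0, so H is negative definite everywhere: concave.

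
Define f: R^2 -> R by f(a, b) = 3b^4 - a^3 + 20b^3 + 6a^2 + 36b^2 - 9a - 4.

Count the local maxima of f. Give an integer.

1

f separates as a function of a plus a function of b, so ∇f=0 decouples.
∂f/∂a = -3(a - 3)(a - 1) = 0 at a ∈ {1, 3}; ∂f/∂b = 12b(b + 2)(b + 3) = 0 at b ∈ {-3, -2, 0}.
The Hessian is diagonal: diag(f_aa, f_bb). Second derivatives: f_aa(1)=6, f_aa(3)=-6; f_bb(-3)=36, f_bb(-2)=-24, f_bb(0)=72.
Local maxima occur where both diagonal entries negative: (3, -2). Count: 1.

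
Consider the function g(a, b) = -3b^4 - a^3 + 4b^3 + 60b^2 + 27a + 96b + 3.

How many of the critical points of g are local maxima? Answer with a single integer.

2

g separates as a function of a plus a function of b, so ∇g=0 decouples.
∂g/∂a = -3(a - 3)(a + 3) = 0 at a ∈ {-3, 3}; ∂g/∂b = -12(b - 4)(b + 1)(b + 2) = 0 at b ∈ {-2, -1, 4}.
The Hessian is diagonal: diag(g_aa, g_bb). Second derivatives: g_aa(-3)=18, g_aa(3)=-18; g_bb(-2)=-72, g_bb(-1)=60, g_bb(4)=-360.
Local maxima occur where both diagonal entries negative: (3, -2), (3, 4). Count: 2.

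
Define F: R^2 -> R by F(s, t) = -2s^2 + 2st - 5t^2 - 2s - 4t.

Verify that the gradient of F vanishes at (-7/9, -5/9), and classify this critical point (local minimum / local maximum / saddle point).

local maximum

∇F = (-4s + 2t - 2, 2s - 10t - 4); substituting (-7/9, -5/9) gives ∇F = (0, 0), so (-7/9, -5/9) is indeed a critical point.
The Hessian of F is constant: H = [[-4, 2], [2, -10]].
det(H) = (-4)·(-10) − 2² = 36.
det(H) > 0 and tr(H) = -14 < 0, so H is negative definite and the point is a local maximum.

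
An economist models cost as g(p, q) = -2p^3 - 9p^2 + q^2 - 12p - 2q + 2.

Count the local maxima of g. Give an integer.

0

g separates as a function of p plus a function of q, so ∇g=0 decouples.
∂g/∂p = -6(p + 1)(p + 2) = 0 at p ∈ {-2, -1}; ∂g/∂q = 2(q - 1) = 0 at q ∈ {1}.
The Hessian is diagonal: diag(g_pp, g_qq). Second derivatives: g_pp(-2)=6, g_pp(-1)=-6; g_qq(1)=2.
Local maxima occur where both diagonal entries negative: none. Count: 0.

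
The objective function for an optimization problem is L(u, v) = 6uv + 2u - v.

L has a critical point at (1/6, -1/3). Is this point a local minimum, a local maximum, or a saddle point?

The Hessian of L is constant: H = [[0, 6], [6, 0]].
det(H) = 0·0 − 6² = -36.
Since det(H) < 0, H is indefinite and the critical point is a saddle point.

saddle point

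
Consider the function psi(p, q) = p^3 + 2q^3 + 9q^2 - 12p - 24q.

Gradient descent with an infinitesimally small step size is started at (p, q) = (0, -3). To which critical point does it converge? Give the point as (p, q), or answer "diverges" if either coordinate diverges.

psi is separable, so gradient descent decouples: p follows -∂psi/∂p, q follows -∂psi/∂q.
∂psi/∂p = 3(p - 2)(p + 2); at p=0 this is -12, so p increases.
∂psi/∂q = 6(q - 1)(q + 4); at q=-3 this is -24, so q increases.
p converges to its nearest critical value 2 (a local min of the p-part); q converges to 1. The iterate converges to (2, 1).

(2, 1)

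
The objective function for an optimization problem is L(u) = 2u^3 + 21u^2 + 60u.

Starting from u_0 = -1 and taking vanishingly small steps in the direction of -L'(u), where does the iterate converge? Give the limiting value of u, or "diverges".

L'(u) = 6(u + 2)(u + 5), so L'(-1) = 24.
Gradient descent moves in the -L' direction, i.e. u is decreasing.
The nearest critical point in that direction is u = -2, where L'' = 18 > 0 (a local minimum). The iterate converges there.

-2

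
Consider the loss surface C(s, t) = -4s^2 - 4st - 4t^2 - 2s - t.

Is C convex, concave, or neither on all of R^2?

concave

C is quadratic, so its Hessian is the constant matrix H = [[-8, -4], [-4, -8]].
det(H) = 48, tr(H) = -16.
det(H) > 0 and tr(H) < 0, so H is negative definite everywhere: concave.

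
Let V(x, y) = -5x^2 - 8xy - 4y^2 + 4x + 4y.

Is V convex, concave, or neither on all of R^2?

concave

V is quadratic, so its Hessian is the constant matrix H = [[-10, -8], [-8, -8]].
det(H) = 16, tr(H) = -18.
det(H) > 0 and tr(H) < 0, so H is negative definite everywhere: concave.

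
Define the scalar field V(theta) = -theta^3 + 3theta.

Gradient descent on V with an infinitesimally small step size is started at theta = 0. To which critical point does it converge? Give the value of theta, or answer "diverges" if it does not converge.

V'(theta) = -3(theta - 1)(theta + 1), so V'(0) = 3.
Gradient descent moves in the -V' direction, i.e. theta is decreasing.
The nearest critical point in that direction is theta = -1, where V'' = 6 > 0 (a local minimum). The iterate converges there.

-1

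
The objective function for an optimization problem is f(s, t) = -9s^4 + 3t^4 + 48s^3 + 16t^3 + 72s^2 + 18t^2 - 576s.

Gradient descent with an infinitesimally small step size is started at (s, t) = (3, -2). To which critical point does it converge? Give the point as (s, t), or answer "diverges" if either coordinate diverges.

f is separable, so gradient descent decouples: s follows -∂f/∂s, t follows -∂f/∂t.
∂f/∂s = -36(s - 4)(s - 2)(s + 2); at s=3 this is 180, so s decreases.
∂f/∂t = 12t(t + 1)(t + 3); at t=-2 this is 24, so t decreases.
s converges to its nearest critical value 2 (a local min of the s-part); t converges to -3. The iterate converges to (2, -3).

(2, -3)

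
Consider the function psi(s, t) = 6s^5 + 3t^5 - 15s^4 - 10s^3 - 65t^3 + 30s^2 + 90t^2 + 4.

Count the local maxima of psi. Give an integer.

psi separates as a function of s plus a function of t, so ∇psi=0 decouples.
∂psi/∂s = 30s(s - 2)(s - 1)(s + 1) = 0 at s ∈ {-1, 0, 1, 2}; ∂psi/∂t = 15t(t - 3)(t - 1)(t + 4) = 0 at t ∈ {-4, 0, 1, 3}.
The Hessian is diagonal: diag(psi_ss, psi_tt). Second derivatives: psi_ss(-1)=-180, psi_ss(0)=60, psi_ss(1)=-60, psi_ss(2)=180; psi_tt(-4)=-2100, psi_tt(0)=180, psi_tt(1)=-150, psi_tt(3)=630.
Local maxima occur where both diagonal entries negative: (-1, -4), (-1, 1), (1, -4), (1, 1). Count: 4.

4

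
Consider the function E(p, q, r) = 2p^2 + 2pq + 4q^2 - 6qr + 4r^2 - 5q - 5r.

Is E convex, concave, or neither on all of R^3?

convex

E is quadratic, so its Hessian is the constant matrix H = [[4, 2, 0], [2, 8, -6], [0, -6, 8]].
Leading principal minors: 4, 28, 80.
All positive ⇒ H ≻ 0 ⇒ convex.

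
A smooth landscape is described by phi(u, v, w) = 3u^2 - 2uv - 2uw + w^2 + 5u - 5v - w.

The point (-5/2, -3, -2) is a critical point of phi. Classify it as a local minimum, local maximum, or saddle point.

saddle point

The Hessian is constant: H = [[6, -2, -2], [-2, 0, 0], [-2, 0, 2]].
Leading principal minors: Δ₁ = 6, Δ₂ = -4, Δ₃ = -8.
The minors fit neither the all-positive nor the alternating-sign pattern, so H is indefinite: a saddle point.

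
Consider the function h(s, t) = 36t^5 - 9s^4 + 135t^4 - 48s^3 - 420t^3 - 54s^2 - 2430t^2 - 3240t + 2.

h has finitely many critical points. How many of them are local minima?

2

h separates as a function of s plus a function of t, so ∇h=0 decouples.
∂h/∂s = -36s(s + 1)(s + 3) = 0 at s ∈ {-3, -1, 0}; ∂h/∂t = 180(t - 3)(t + 1)(t + 2)(t + 3) = 0 at t ∈ {-3, -2, -1, 3}.
The Hessian is diagonal: diag(h_ss, h_tt). Second derivatives: h_ss(-3)=-216, h_ss(-1)=72, h_ss(0)=-108; h_tt(-3)=-2160, h_tt(-2)=900, h_tt(-1)=-1440, h_tt(3)=21600.
Local minima occur where both diagonal entries positive: (-1, -2), (-1, 3). Count: 2.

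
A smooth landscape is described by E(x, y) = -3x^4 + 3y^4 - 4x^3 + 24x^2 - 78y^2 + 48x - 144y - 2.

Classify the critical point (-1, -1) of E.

saddle point

The mixed partial ∂²E/∂x∂y is 0, so the Hessian at any point is diag(E_xx, E_yy) = diag(12(-3x^2 - 2x + 4), 12(3y^2 - 13)).
At (-1, -1): H = diag(36, -120).
The eigenvalues have opposite signs, so H is indefinite: a saddle point.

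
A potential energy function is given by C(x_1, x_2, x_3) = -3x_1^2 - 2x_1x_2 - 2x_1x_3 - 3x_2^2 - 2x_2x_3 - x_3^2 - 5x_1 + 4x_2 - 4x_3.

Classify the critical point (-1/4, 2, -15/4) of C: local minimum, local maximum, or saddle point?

The Hessian is constant: H = [[-6, -2, -2], [-2, -6, -2], [-2, -2, -2]].
Leading principal minors: Δ₁ = -6, Δ₂ = 32, Δ₃ = -32.
The minors alternate sign starting negative (−, +, −), so H is negative definite: a local maximum.

local maximum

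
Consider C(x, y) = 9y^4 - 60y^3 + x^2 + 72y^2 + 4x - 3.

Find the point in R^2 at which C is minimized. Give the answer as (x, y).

C(x,y) separates as P(x) + Q(y) − 3, so its minimum is min P + min Q − 3.
P'(x) = 2x + 4 vanishes at x ∈ {-2}; Q'(y) = 36y(y - 4)(y - 1) vanishes at y ∈ {0, 1, 4}.
Local minima of P (where P''>0): P(-2)=-4. Local minima of Q: Q(0)=0, Q(4)=-384.
So the global minimum of C is P(-2) + Q(4) − 3 = -4 − 384 − 3 = -391, attained at (-2, 4).

(-2, 4)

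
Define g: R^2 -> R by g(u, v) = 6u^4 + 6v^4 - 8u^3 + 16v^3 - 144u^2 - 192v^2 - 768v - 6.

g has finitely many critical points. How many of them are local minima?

g separates as a function of u plus a function of v, so ∇g=0 decouples.
∂g/∂u = 24u(u - 4)(u + 3) = 0 at u ∈ {-3, 0, 4}; ∂g/∂v = 24(v - 4)(v + 2)(v + 4) = 0 at v ∈ {-4, -2, 4}.
The Hessian is diagonal: diag(g_uu, g_vv). Second derivatives: g_uu(-3)=504, g_uu(0)=-288, g_uu(4)=672; g_vv(-4)=384, g_vv(-2)=-288, g_vv(4)=1152.
Local minima occur where both diagonal entries positive: (-3, -4), (-3, 4), (4, -4), (4, 4). Count: 4.

4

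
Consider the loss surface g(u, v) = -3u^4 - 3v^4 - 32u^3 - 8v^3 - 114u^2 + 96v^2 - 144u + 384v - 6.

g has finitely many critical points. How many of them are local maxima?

g separates as a function of u plus a function of v, so ∇g=0 decouples.
∂g/∂u = -12(u + 1)(u + 3)(u + 4) = 0 at u ∈ {-4, -3, -1}; ∂g/∂v = -12(v - 4)(v + 2)(v + 4) = 0 at v ∈ {-4, -2, 4}.
The Hessian is diagonal: diag(g_uu, g_vv). Second derivatives: g_uu(-4)=-36, g_uu(-3)=24, g_uu(-1)=-72; g_vv(-4)=-192, g_vv(-2)=144, g_vv(4)=-576.
Local maxima occur where both diagonal entries negative: (-4, -4), (-4, 4), (-1, -4), (-1, 4). Count: 4.

4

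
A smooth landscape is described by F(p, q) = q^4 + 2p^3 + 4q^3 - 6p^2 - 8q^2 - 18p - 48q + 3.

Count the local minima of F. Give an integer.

2

F separates as a function of p plus a function of q, so ∇F=0 decouples.
∂F/∂p = 6(p - 3)(p + 1) = 0 at p ∈ {-1, 3}; ∂F/∂q = 4(q - 2)(q + 2)(q + 3) = 0 at q ∈ {-3, -2, 2}.
The Hessian is diagonal: diag(F_pp, F_qq). Second derivatives: F_pp(-1)=-24, F_pp(3)=24; F_qq(-3)=20, F_qq(-2)=-16, F_qq(2)=80.
Local minima occur where both diagonal entries positive: (3, -3), (3, 2). Count: 2.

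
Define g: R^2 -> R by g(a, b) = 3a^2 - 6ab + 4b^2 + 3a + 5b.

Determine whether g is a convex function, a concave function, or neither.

g is quadratic, so its Hessian is the constant matrix H = [[6, -6], [-6, 8]].
det(H) = 12, tr(H) = 14.
det(H) > 0 and tr(H) > 0, so H is positive definite everywhere: convex.

convex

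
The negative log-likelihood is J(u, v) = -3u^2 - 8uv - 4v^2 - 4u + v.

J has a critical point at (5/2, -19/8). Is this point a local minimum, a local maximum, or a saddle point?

saddle point

The Hessian of J is constant: H = [[-6, -8], [-8, -8]].
det(H) = (-6)·(-8) − (-8)² = -16.
Since det(H) < 0, H is indefinite and the critical point is a saddle point.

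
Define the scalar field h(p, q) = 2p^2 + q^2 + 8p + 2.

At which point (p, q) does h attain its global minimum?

(-2, 0)

h(p,q) separates as A(p) + B(q) + 2, so its minimum is min A + min B + 2.
A'(p) = 4p + 8 vanishes at p ∈ {-2}; B'(q) = 2q vanishes at q ∈ {0}.
Local minima of A (where A''>0): A(-2)=-8. Local minima of B: B(0)=0.
So the global minimum of h is A(-2) + B(0) + 2 = -8 + 0 + 2 = -6, attained at (-2, 0).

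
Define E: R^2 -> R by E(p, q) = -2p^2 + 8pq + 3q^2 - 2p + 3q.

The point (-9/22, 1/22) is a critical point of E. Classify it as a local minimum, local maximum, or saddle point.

The Hessian of E is constant: H = [[-4, 8], [8, 6]].
det(H) = (-4)·6 − 8² = -88.
Since det(H) < 0, H is indefinite and the critical point is a saddle point.

saddle point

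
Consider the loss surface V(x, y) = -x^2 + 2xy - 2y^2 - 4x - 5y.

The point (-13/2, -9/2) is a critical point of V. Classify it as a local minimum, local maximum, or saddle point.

The Hessian of V is constant: H = [[-2, 2], [2, -4]].
det(H) = (-2)·(-4) − 2² = 4.
det(H) > 0 and tr(H) = -6 < 0, so H is negative definite and the point is a local maximum.

local maximum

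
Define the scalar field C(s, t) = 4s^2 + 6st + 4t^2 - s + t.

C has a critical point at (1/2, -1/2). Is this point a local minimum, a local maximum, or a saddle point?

local minimum

The Hessian of C is constant: H = [[8, 6], [6, 8]].
det(H) = 8·8 − 6² = 28.
det(H) > 0 and tr(H) = 16 > 0, so H is positive definite and the point is a local minimum.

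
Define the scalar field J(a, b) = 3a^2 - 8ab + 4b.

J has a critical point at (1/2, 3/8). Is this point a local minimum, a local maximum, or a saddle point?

The Hessian of J is constant: H = [[6, -8], [-8, 0]].
det(H) = 6·0 − (-8)² = -64.
Since det(H) < 0, H is indefinite and the critical point is a saddle point.

saddle point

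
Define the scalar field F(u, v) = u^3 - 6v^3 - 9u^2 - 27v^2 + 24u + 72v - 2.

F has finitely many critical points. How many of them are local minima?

F separates as a function of u plus a function of v, so ∇F=0 decouples.
∂F/∂u = 3(u - 4)(u - 2) = 0 at u ∈ {2, 4}; ∂F/∂v = -18(v - 1)(v + 4) = 0 at v ∈ {-4, 1}.
The Hessian is diagonal: diag(F_uu, F_vv). Second derivatives: F_uu(2)=-6, F_uu(4)=6; F_vv(-4)=90, F_vv(1)=-90.
Local minima occur where both diagonal entries positive: (4, -4). Count: 1.

1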